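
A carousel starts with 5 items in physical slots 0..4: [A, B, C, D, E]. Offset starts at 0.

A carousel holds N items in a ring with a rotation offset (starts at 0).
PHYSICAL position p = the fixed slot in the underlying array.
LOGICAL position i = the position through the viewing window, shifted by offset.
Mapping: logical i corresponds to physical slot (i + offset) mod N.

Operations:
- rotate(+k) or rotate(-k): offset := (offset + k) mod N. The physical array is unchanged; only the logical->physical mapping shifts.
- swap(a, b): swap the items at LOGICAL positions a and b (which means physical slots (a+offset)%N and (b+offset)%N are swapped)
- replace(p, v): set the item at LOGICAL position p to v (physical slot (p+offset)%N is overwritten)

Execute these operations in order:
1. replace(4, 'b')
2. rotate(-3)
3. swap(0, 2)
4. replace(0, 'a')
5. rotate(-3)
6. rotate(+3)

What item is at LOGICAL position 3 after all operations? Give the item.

After op 1 (replace(4, 'b')): offset=0, physical=[A,B,C,D,b], logical=[A,B,C,D,b]
After op 2 (rotate(-3)): offset=2, physical=[A,B,C,D,b], logical=[C,D,b,A,B]
After op 3 (swap(0, 2)): offset=2, physical=[A,B,b,D,C], logical=[b,D,C,A,B]
After op 4 (replace(0, 'a')): offset=2, physical=[A,B,a,D,C], logical=[a,D,C,A,B]
After op 5 (rotate(-3)): offset=4, physical=[A,B,a,D,C], logical=[C,A,B,a,D]
After op 6 (rotate(+3)): offset=2, physical=[A,B,a,D,C], logical=[a,D,C,A,B]

Answer: A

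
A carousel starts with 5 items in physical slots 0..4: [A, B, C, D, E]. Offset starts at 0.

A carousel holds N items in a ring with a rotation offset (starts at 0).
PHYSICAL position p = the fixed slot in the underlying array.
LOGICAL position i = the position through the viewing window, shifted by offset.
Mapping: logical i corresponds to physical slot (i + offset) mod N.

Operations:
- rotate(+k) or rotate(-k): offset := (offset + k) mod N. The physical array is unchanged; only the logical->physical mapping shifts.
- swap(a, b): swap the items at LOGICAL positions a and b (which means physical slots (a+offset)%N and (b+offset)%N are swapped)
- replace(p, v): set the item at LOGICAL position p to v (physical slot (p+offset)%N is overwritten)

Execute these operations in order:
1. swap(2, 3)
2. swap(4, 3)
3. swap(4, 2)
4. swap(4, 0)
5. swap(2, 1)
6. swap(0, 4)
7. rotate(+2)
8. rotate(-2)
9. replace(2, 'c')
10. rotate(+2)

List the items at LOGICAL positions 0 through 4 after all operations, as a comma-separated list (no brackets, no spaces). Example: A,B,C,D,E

Answer: c,E,D,A,C

Derivation:
After op 1 (swap(2, 3)): offset=0, physical=[A,B,D,C,E], logical=[A,B,D,C,E]
After op 2 (swap(4, 3)): offset=0, physical=[A,B,D,E,C], logical=[A,B,D,E,C]
After op 3 (swap(4, 2)): offset=0, physical=[A,B,C,E,D], logical=[A,B,C,E,D]
After op 4 (swap(4, 0)): offset=0, physical=[D,B,C,E,A], logical=[D,B,C,E,A]
After op 5 (swap(2, 1)): offset=0, physical=[D,C,B,E,A], logical=[D,C,B,E,A]
After op 6 (swap(0, 4)): offset=0, physical=[A,C,B,E,D], logical=[A,C,B,E,D]
After op 7 (rotate(+2)): offset=2, physical=[A,C,B,E,D], logical=[B,E,D,A,C]
After op 8 (rotate(-2)): offset=0, physical=[A,C,B,E,D], logical=[A,C,B,E,D]
After op 9 (replace(2, 'c')): offset=0, physical=[A,C,c,E,D], logical=[A,C,c,E,D]
After op 10 (rotate(+2)): offset=2, physical=[A,C,c,E,D], logical=[c,E,D,A,C]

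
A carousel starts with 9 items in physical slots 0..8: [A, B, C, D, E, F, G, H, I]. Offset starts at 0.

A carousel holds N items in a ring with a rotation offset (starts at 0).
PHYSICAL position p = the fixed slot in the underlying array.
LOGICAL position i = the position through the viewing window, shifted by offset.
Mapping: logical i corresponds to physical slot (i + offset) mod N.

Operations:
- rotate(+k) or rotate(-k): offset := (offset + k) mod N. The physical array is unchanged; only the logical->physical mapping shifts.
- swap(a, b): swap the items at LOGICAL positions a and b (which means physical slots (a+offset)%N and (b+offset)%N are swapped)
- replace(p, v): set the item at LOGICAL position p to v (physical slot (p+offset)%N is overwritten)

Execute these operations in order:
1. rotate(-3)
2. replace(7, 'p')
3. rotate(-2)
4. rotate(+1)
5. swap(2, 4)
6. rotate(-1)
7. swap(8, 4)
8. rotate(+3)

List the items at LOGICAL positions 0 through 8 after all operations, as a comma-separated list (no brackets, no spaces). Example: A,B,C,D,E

Answer: A,D,H,B,C,I,p,F,G

Derivation:
After op 1 (rotate(-3)): offset=6, physical=[A,B,C,D,E,F,G,H,I], logical=[G,H,I,A,B,C,D,E,F]
After op 2 (replace(7, 'p')): offset=6, physical=[A,B,C,D,p,F,G,H,I], logical=[G,H,I,A,B,C,D,p,F]
After op 3 (rotate(-2)): offset=4, physical=[A,B,C,D,p,F,G,H,I], logical=[p,F,G,H,I,A,B,C,D]
After op 4 (rotate(+1)): offset=5, physical=[A,B,C,D,p,F,G,H,I], logical=[F,G,H,I,A,B,C,D,p]
After op 5 (swap(2, 4)): offset=5, physical=[H,B,C,D,p,F,G,A,I], logical=[F,G,A,I,H,B,C,D,p]
After op 6 (rotate(-1)): offset=4, physical=[H,B,C,D,p,F,G,A,I], logical=[p,F,G,A,I,H,B,C,D]
After op 7 (swap(8, 4)): offset=4, physical=[H,B,C,I,p,F,G,A,D], logical=[p,F,G,A,D,H,B,C,I]
After op 8 (rotate(+3)): offset=7, physical=[H,B,C,I,p,F,G,A,D], logical=[A,D,H,B,C,I,p,F,G]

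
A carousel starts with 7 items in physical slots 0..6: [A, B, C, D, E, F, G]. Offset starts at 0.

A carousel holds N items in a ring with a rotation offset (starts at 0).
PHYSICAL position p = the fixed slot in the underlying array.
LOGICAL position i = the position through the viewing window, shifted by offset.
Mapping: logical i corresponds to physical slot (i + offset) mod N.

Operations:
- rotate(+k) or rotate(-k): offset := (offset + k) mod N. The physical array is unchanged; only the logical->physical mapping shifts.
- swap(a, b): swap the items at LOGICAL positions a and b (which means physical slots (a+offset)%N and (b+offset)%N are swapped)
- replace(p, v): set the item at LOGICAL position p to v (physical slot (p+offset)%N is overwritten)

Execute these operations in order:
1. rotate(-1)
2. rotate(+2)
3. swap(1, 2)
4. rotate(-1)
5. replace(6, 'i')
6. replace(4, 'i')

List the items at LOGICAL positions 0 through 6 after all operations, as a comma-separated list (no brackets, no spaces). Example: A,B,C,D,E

Answer: A,B,D,C,i,F,i

Derivation:
After op 1 (rotate(-1)): offset=6, physical=[A,B,C,D,E,F,G], logical=[G,A,B,C,D,E,F]
After op 2 (rotate(+2)): offset=1, physical=[A,B,C,D,E,F,G], logical=[B,C,D,E,F,G,A]
After op 3 (swap(1, 2)): offset=1, physical=[A,B,D,C,E,F,G], logical=[B,D,C,E,F,G,A]
After op 4 (rotate(-1)): offset=0, physical=[A,B,D,C,E,F,G], logical=[A,B,D,C,E,F,G]
After op 5 (replace(6, 'i')): offset=0, physical=[A,B,D,C,E,F,i], logical=[A,B,D,C,E,F,i]
After op 6 (replace(4, 'i')): offset=0, physical=[A,B,D,C,i,F,i], logical=[A,B,D,C,i,F,i]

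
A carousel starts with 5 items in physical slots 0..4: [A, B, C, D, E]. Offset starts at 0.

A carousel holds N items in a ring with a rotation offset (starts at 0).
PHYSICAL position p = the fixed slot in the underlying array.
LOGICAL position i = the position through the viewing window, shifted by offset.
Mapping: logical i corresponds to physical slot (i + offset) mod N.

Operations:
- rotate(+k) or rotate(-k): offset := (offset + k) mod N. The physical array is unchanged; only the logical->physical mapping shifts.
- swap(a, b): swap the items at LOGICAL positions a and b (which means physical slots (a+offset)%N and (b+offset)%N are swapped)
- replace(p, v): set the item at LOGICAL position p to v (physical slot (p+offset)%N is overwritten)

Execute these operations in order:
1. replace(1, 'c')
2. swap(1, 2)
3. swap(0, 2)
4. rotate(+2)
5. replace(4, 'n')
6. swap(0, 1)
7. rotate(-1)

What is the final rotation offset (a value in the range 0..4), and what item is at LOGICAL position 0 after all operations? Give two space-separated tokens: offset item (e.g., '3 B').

After op 1 (replace(1, 'c')): offset=0, physical=[A,c,C,D,E], logical=[A,c,C,D,E]
After op 2 (swap(1, 2)): offset=0, physical=[A,C,c,D,E], logical=[A,C,c,D,E]
After op 3 (swap(0, 2)): offset=0, physical=[c,C,A,D,E], logical=[c,C,A,D,E]
After op 4 (rotate(+2)): offset=2, physical=[c,C,A,D,E], logical=[A,D,E,c,C]
After op 5 (replace(4, 'n')): offset=2, physical=[c,n,A,D,E], logical=[A,D,E,c,n]
After op 6 (swap(0, 1)): offset=2, physical=[c,n,D,A,E], logical=[D,A,E,c,n]
After op 7 (rotate(-1)): offset=1, physical=[c,n,D,A,E], logical=[n,D,A,E,c]

Answer: 1 n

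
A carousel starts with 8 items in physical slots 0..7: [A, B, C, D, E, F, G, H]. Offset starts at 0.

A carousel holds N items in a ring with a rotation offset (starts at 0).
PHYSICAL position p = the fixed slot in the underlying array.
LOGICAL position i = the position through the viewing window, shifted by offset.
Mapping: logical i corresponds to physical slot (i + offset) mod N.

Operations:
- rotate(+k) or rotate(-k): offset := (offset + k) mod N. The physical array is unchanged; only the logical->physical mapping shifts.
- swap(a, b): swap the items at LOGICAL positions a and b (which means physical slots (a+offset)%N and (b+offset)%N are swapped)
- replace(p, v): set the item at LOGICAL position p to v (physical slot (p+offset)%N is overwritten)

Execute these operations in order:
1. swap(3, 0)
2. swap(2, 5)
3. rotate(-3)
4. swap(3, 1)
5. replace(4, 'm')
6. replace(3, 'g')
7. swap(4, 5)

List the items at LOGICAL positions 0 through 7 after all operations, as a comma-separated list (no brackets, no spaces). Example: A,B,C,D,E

After op 1 (swap(3, 0)): offset=0, physical=[D,B,C,A,E,F,G,H], logical=[D,B,C,A,E,F,G,H]
After op 2 (swap(2, 5)): offset=0, physical=[D,B,F,A,E,C,G,H], logical=[D,B,F,A,E,C,G,H]
After op 3 (rotate(-3)): offset=5, physical=[D,B,F,A,E,C,G,H], logical=[C,G,H,D,B,F,A,E]
After op 4 (swap(3, 1)): offset=5, physical=[G,B,F,A,E,C,D,H], logical=[C,D,H,G,B,F,A,E]
After op 5 (replace(4, 'm')): offset=5, physical=[G,m,F,A,E,C,D,H], logical=[C,D,H,G,m,F,A,E]
After op 6 (replace(3, 'g')): offset=5, physical=[g,m,F,A,E,C,D,H], logical=[C,D,H,g,m,F,A,E]
After op 7 (swap(4, 5)): offset=5, physical=[g,F,m,A,E,C,D,H], logical=[C,D,H,g,F,m,A,E]

Answer: C,D,H,g,F,m,A,E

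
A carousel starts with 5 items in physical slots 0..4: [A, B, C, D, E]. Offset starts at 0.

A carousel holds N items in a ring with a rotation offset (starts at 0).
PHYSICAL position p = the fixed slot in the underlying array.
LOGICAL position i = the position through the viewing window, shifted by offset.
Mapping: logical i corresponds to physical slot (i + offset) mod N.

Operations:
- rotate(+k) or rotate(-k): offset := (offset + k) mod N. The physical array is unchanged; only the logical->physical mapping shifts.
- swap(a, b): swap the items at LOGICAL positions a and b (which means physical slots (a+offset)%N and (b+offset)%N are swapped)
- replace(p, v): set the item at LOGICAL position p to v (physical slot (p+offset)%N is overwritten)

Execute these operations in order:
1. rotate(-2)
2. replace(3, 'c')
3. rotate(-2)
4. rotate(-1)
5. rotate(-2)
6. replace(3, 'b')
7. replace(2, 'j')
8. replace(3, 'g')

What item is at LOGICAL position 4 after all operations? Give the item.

After op 1 (rotate(-2)): offset=3, physical=[A,B,C,D,E], logical=[D,E,A,B,C]
After op 2 (replace(3, 'c')): offset=3, physical=[A,c,C,D,E], logical=[D,E,A,c,C]
After op 3 (rotate(-2)): offset=1, physical=[A,c,C,D,E], logical=[c,C,D,E,A]
After op 4 (rotate(-1)): offset=0, physical=[A,c,C,D,E], logical=[A,c,C,D,E]
After op 5 (rotate(-2)): offset=3, physical=[A,c,C,D,E], logical=[D,E,A,c,C]
After op 6 (replace(3, 'b')): offset=3, physical=[A,b,C,D,E], logical=[D,E,A,b,C]
After op 7 (replace(2, 'j')): offset=3, physical=[j,b,C,D,E], logical=[D,E,j,b,C]
After op 8 (replace(3, 'g')): offset=3, physical=[j,g,C,D,E], logical=[D,E,j,g,C]

Answer: C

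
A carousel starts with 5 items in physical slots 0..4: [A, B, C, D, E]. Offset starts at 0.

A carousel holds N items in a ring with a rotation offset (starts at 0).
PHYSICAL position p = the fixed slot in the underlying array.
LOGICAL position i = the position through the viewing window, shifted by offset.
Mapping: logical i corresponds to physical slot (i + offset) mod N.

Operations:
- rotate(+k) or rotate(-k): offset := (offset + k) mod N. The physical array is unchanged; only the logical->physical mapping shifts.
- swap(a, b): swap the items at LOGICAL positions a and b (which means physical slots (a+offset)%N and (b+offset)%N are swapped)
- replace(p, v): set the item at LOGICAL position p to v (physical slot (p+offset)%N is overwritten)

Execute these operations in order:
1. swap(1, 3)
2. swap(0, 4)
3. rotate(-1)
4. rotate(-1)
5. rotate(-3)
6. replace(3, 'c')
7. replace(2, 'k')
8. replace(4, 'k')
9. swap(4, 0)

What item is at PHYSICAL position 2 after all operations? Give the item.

Answer: k

Derivation:
After op 1 (swap(1, 3)): offset=0, physical=[A,D,C,B,E], logical=[A,D,C,B,E]
After op 2 (swap(0, 4)): offset=0, physical=[E,D,C,B,A], logical=[E,D,C,B,A]
After op 3 (rotate(-1)): offset=4, physical=[E,D,C,B,A], logical=[A,E,D,C,B]
After op 4 (rotate(-1)): offset=3, physical=[E,D,C,B,A], logical=[B,A,E,D,C]
After op 5 (rotate(-3)): offset=0, physical=[E,D,C,B,A], logical=[E,D,C,B,A]
After op 6 (replace(3, 'c')): offset=0, physical=[E,D,C,c,A], logical=[E,D,C,c,A]
After op 7 (replace(2, 'k')): offset=0, physical=[E,D,k,c,A], logical=[E,D,k,c,A]
After op 8 (replace(4, 'k')): offset=0, physical=[E,D,k,c,k], logical=[E,D,k,c,k]
After op 9 (swap(4, 0)): offset=0, physical=[k,D,k,c,E], logical=[k,D,k,c,E]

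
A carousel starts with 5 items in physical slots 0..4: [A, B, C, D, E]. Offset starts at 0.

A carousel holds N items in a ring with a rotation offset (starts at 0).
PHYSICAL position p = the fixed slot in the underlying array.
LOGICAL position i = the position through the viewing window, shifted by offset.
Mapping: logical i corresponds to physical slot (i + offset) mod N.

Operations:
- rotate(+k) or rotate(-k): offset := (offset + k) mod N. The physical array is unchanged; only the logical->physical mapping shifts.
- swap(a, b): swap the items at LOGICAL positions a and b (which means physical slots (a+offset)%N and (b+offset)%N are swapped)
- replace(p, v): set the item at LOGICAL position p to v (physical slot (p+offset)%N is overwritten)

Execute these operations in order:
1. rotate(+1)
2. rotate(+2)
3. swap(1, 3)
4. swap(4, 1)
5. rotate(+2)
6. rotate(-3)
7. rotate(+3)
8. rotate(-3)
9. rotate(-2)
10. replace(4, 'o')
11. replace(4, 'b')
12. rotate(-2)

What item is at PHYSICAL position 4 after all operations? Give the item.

Answer: b

Derivation:
After op 1 (rotate(+1)): offset=1, physical=[A,B,C,D,E], logical=[B,C,D,E,A]
After op 2 (rotate(+2)): offset=3, physical=[A,B,C,D,E], logical=[D,E,A,B,C]
After op 3 (swap(1, 3)): offset=3, physical=[A,E,C,D,B], logical=[D,B,A,E,C]
After op 4 (swap(4, 1)): offset=3, physical=[A,E,B,D,C], logical=[D,C,A,E,B]
After op 5 (rotate(+2)): offset=0, physical=[A,E,B,D,C], logical=[A,E,B,D,C]
After op 6 (rotate(-3)): offset=2, physical=[A,E,B,D,C], logical=[B,D,C,A,E]
After op 7 (rotate(+3)): offset=0, physical=[A,E,B,D,C], logical=[A,E,B,D,C]
After op 8 (rotate(-3)): offset=2, physical=[A,E,B,D,C], logical=[B,D,C,A,E]
After op 9 (rotate(-2)): offset=0, physical=[A,E,B,D,C], logical=[A,E,B,D,C]
After op 10 (replace(4, 'o')): offset=0, physical=[A,E,B,D,o], logical=[A,E,B,D,o]
After op 11 (replace(4, 'b')): offset=0, physical=[A,E,B,D,b], logical=[A,E,B,D,b]
After op 12 (rotate(-2)): offset=3, physical=[A,E,B,D,b], logical=[D,b,A,E,B]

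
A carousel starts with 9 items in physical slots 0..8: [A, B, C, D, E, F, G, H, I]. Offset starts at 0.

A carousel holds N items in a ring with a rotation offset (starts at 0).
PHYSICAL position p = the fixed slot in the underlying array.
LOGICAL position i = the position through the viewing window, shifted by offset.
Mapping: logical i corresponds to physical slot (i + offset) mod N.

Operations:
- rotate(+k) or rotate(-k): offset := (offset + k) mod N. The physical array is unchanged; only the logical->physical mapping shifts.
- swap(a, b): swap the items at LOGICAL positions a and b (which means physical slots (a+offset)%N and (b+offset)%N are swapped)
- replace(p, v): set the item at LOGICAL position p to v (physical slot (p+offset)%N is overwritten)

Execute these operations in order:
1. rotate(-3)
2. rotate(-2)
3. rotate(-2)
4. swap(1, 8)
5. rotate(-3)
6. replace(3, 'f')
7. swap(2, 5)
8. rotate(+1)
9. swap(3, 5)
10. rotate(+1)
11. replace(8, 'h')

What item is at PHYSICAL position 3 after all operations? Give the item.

After op 1 (rotate(-3)): offset=6, physical=[A,B,C,D,E,F,G,H,I], logical=[G,H,I,A,B,C,D,E,F]
After op 2 (rotate(-2)): offset=4, physical=[A,B,C,D,E,F,G,H,I], logical=[E,F,G,H,I,A,B,C,D]
After op 3 (rotate(-2)): offset=2, physical=[A,B,C,D,E,F,G,H,I], logical=[C,D,E,F,G,H,I,A,B]
After op 4 (swap(1, 8)): offset=2, physical=[A,D,C,B,E,F,G,H,I], logical=[C,B,E,F,G,H,I,A,D]
After op 5 (rotate(-3)): offset=8, physical=[A,D,C,B,E,F,G,H,I], logical=[I,A,D,C,B,E,F,G,H]
After op 6 (replace(3, 'f')): offset=8, physical=[A,D,f,B,E,F,G,H,I], logical=[I,A,D,f,B,E,F,G,H]
After op 7 (swap(2, 5)): offset=8, physical=[A,E,f,B,D,F,G,H,I], logical=[I,A,E,f,B,D,F,G,H]
After op 8 (rotate(+1)): offset=0, physical=[A,E,f,B,D,F,G,H,I], logical=[A,E,f,B,D,F,G,H,I]
After op 9 (swap(3, 5)): offset=0, physical=[A,E,f,F,D,B,G,H,I], logical=[A,E,f,F,D,B,G,H,I]
After op 10 (rotate(+1)): offset=1, physical=[A,E,f,F,D,B,G,H,I], logical=[E,f,F,D,B,G,H,I,A]
After op 11 (replace(8, 'h')): offset=1, physical=[h,E,f,F,D,B,G,H,I], logical=[E,f,F,D,B,G,H,I,h]

Answer: F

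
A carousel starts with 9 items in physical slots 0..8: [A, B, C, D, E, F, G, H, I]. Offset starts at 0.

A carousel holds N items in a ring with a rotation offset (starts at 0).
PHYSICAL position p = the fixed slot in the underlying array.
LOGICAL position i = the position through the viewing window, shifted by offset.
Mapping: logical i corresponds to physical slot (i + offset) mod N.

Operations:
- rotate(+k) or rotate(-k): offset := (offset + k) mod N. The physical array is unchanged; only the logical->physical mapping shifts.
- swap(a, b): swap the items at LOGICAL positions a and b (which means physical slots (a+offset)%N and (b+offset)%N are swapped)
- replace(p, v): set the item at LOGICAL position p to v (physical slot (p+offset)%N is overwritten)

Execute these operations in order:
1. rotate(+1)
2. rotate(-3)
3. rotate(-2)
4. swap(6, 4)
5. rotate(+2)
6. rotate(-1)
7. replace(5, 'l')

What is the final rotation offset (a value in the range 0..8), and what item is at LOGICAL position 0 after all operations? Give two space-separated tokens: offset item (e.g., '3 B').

Answer: 6 G

Derivation:
After op 1 (rotate(+1)): offset=1, physical=[A,B,C,D,E,F,G,H,I], logical=[B,C,D,E,F,G,H,I,A]
After op 2 (rotate(-3)): offset=7, physical=[A,B,C,D,E,F,G,H,I], logical=[H,I,A,B,C,D,E,F,G]
After op 3 (rotate(-2)): offset=5, physical=[A,B,C,D,E,F,G,H,I], logical=[F,G,H,I,A,B,C,D,E]
After op 4 (swap(6, 4)): offset=5, physical=[C,B,A,D,E,F,G,H,I], logical=[F,G,H,I,C,B,A,D,E]
After op 5 (rotate(+2)): offset=7, physical=[C,B,A,D,E,F,G,H,I], logical=[H,I,C,B,A,D,E,F,G]
After op 6 (rotate(-1)): offset=6, physical=[C,B,A,D,E,F,G,H,I], logical=[G,H,I,C,B,A,D,E,F]
After op 7 (replace(5, 'l')): offset=6, physical=[C,B,l,D,E,F,G,H,I], logical=[G,H,I,C,B,l,D,E,F]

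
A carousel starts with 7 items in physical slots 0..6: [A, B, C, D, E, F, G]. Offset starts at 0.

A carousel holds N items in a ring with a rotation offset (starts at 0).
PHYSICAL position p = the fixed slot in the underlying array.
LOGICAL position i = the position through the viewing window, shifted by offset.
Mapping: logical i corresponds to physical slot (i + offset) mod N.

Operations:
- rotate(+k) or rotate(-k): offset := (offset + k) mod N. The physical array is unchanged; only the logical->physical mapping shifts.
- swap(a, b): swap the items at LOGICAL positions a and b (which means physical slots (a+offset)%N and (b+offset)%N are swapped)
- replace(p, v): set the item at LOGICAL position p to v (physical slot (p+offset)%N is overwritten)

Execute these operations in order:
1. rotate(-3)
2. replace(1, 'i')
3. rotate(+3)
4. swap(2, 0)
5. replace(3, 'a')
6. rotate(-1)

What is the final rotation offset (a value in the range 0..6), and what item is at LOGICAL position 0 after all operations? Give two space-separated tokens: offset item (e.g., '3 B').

Answer: 6 G

Derivation:
After op 1 (rotate(-3)): offset=4, physical=[A,B,C,D,E,F,G], logical=[E,F,G,A,B,C,D]
After op 2 (replace(1, 'i')): offset=4, physical=[A,B,C,D,E,i,G], logical=[E,i,G,A,B,C,D]
After op 3 (rotate(+3)): offset=0, physical=[A,B,C,D,E,i,G], logical=[A,B,C,D,E,i,G]
After op 4 (swap(2, 0)): offset=0, physical=[C,B,A,D,E,i,G], logical=[C,B,A,D,E,i,G]
After op 5 (replace(3, 'a')): offset=0, physical=[C,B,A,a,E,i,G], logical=[C,B,A,a,E,i,G]
After op 6 (rotate(-1)): offset=6, physical=[C,B,A,a,E,i,G], logical=[G,C,B,A,a,E,i]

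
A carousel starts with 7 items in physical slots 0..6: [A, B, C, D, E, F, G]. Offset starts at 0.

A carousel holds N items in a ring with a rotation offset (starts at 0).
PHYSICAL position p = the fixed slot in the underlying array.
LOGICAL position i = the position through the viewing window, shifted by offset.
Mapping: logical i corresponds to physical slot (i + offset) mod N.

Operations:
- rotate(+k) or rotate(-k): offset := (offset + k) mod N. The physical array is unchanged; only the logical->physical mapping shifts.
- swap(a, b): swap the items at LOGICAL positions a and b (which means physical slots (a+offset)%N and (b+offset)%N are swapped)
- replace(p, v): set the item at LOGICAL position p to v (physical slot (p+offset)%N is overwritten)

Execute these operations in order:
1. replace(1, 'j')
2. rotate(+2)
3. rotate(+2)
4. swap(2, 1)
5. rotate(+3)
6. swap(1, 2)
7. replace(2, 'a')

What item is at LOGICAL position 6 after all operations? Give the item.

After op 1 (replace(1, 'j')): offset=0, physical=[A,j,C,D,E,F,G], logical=[A,j,C,D,E,F,G]
After op 2 (rotate(+2)): offset=2, physical=[A,j,C,D,E,F,G], logical=[C,D,E,F,G,A,j]
After op 3 (rotate(+2)): offset=4, physical=[A,j,C,D,E,F,G], logical=[E,F,G,A,j,C,D]
After op 4 (swap(2, 1)): offset=4, physical=[A,j,C,D,E,G,F], logical=[E,G,F,A,j,C,D]
After op 5 (rotate(+3)): offset=0, physical=[A,j,C,D,E,G,F], logical=[A,j,C,D,E,G,F]
After op 6 (swap(1, 2)): offset=0, physical=[A,C,j,D,E,G,F], logical=[A,C,j,D,E,G,F]
After op 7 (replace(2, 'a')): offset=0, physical=[A,C,a,D,E,G,F], logical=[A,C,a,D,E,G,F]

Answer: F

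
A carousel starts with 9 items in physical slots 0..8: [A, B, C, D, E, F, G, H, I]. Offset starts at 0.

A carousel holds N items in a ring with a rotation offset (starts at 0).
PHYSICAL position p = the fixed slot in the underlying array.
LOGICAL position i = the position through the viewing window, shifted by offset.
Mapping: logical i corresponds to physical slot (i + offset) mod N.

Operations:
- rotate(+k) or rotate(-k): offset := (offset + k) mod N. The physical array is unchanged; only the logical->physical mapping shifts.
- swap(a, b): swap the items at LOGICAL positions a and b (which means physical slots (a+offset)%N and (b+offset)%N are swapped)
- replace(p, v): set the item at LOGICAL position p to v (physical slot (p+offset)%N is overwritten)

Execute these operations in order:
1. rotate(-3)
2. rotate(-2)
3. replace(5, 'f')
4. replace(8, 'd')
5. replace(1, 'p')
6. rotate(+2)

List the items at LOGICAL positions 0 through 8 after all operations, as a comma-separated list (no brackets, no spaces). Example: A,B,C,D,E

After op 1 (rotate(-3)): offset=6, physical=[A,B,C,D,E,F,G,H,I], logical=[G,H,I,A,B,C,D,E,F]
After op 2 (rotate(-2)): offset=4, physical=[A,B,C,D,E,F,G,H,I], logical=[E,F,G,H,I,A,B,C,D]
After op 3 (replace(5, 'f')): offset=4, physical=[f,B,C,D,E,F,G,H,I], logical=[E,F,G,H,I,f,B,C,D]
After op 4 (replace(8, 'd')): offset=4, physical=[f,B,C,d,E,F,G,H,I], logical=[E,F,G,H,I,f,B,C,d]
After op 5 (replace(1, 'p')): offset=4, physical=[f,B,C,d,E,p,G,H,I], logical=[E,p,G,H,I,f,B,C,d]
After op 6 (rotate(+2)): offset=6, physical=[f,B,C,d,E,p,G,H,I], logical=[G,H,I,f,B,C,d,E,p]

Answer: G,H,I,f,B,C,d,E,p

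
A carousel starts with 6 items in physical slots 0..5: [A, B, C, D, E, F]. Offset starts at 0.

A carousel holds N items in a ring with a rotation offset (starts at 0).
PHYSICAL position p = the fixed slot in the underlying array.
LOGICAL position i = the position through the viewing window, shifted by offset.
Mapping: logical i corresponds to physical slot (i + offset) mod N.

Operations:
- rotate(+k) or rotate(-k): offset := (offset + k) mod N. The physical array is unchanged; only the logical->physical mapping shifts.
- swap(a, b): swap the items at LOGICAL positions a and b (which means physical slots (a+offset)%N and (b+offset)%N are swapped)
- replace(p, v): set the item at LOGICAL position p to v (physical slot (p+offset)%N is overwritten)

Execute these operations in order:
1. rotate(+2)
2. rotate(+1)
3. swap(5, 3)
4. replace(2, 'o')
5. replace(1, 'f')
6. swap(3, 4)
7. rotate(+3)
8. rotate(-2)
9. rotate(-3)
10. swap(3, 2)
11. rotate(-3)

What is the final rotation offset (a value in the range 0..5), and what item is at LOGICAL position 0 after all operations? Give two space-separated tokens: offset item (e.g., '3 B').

Answer: 4 D

Derivation:
After op 1 (rotate(+2)): offset=2, physical=[A,B,C,D,E,F], logical=[C,D,E,F,A,B]
After op 2 (rotate(+1)): offset=3, physical=[A,B,C,D,E,F], logical=[D,E,F,A,B,C]
After op 3 (swap(5, 3)): offset=3, physical=[C,B,A,D,E,F], logical=[D,E,F,C,B,A]
After op 4 (replace(2, 'o')): offset=3, physical=[C,B,A,D,E,o], logical=[D,E,o,C,B,A]
After op 5 (replace(1, 'f')): offset=3, physical=[C,B,A,D,f,o], logical=[D,f,o,C,B,A]
After op 6 (swap(3, 4)): offset=3, physical=[B,C,A,D,f,o], logical=[D,f,o,B,C,A]
After op 7 (rotate(+3)): offset=0, physical=[B,C,A,D,f,o], logical=[B,C,A,D,f,o]
After op 8 (rotate(-2)): offset=4, physical=[B,C,A,D,f,o], logical=[f,o,B,C,A,D]
After op 9 (rotate(-3)): offset=1, physical=[B,C,A,D,f,o], logical=[C,A,D,f,o,B]
After op 10 (swap(3, 2)): offset=1, physical=[B,C,A,f,D,o], logical=[C,A,f,D,o,B]
After op 11 (rotate(-3)): offset=4, physical=[B,C,A,f,D,o], logical=[D,o,B,C,A,f]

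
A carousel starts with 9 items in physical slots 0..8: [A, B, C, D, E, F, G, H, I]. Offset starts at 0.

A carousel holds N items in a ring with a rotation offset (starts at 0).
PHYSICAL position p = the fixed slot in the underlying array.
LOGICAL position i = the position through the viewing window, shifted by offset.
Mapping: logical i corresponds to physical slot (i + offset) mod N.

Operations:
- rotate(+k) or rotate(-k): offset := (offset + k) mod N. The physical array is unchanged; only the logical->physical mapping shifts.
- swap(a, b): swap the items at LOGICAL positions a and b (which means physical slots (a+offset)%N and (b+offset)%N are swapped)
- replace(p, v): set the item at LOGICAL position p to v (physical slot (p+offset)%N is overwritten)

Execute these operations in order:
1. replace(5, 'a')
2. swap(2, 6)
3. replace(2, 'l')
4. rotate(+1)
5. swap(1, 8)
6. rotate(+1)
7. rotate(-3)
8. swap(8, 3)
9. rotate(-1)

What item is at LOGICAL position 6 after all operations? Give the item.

After op 1 (replace(5, 'a')): offset=0, physical=[A,B,C,D,E,a,G,H,I], logical=[A,B,C,D,E,a,G,H,I]
After op 2 (swap(2, 6)): offset=0, physical=[A,B,G,D,E,a,C,H,I], logical=[A,B,G,D,E,a,C,H,I]
After op 3 (replace(2, 'l')): offset=0, physical=[A,B,l,D,E,a,C,H,I], logical=[A,B,l,D,E,a,C,H,I]
After op 4 (rotate(+1)): offset=1, physical=[A,B,l,D,E,a,C,H,I], logical=[B,l,D,E,a,C,H,I,A]
After op 5 (swap(1, 8)): offset=1, physical=[l,B,A,D,E,a,C,H,I], logical=[B,A,D,E,a,C,H,I,l]
After op 6 (rotate(+1)): offset=2, physical=[l,B,A,D,E,a,C,H,I], logical=[A,D,E,a,C,H,I,l,B]
After op 7 (rotate(-3)): offset=8, physical=[l,B,A,D,E,a,C,H,I], logical=[I,l,B,A,D,E,a,C,H]
After op 8 (swap(8, 3)): offset=8, physical=[l,B,H,D,E,a,C,A,I], logical=[I,l,B,H,D,E,a,C,A]
After op 9 (rotate(-1)): offset=7, physical=[l,B,H,D,E,a,C,A,I], logical=[A,I,l,B,H,D,E,a,C]

Answer: E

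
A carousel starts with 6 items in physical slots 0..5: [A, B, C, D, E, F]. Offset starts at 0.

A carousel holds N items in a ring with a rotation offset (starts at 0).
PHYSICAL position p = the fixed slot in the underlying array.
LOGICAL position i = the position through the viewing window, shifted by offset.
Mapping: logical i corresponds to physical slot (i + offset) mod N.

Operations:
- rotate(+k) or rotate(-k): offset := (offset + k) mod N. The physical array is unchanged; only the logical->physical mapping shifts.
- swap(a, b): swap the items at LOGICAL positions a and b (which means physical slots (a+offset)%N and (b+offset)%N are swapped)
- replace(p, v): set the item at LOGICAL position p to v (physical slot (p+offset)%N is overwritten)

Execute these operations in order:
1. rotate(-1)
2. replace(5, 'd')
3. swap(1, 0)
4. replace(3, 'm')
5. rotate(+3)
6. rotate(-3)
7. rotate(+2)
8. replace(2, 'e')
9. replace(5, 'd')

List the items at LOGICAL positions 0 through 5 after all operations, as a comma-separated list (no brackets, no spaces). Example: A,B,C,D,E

Answer: B,m,e,d,A,d

Derivation:
After op 1 (rotate(-1)): offset=5, physical=[A,B,C,D,E,F], logical=[F,A,B,C,D,E]
After op 2 (replace(5, 'd')): offset=5, physical=[A,B,C,D,d,F], logical=[F,A,B,C,D,d]
After op 3 (swap(1, 0)): offset=5, physical=[F,B,C,D,d,A], logical=[A,F,B,C,D,d]
After op 4 (replace(3, 'm')): offset=5, physical=[F,B,m,D,d,A], logical=[A,F,B,m,D,d]
After op 5 (rotate(+3)): offset=2, physical=[F,B,m,D,d,A], logical=[m,D,d,A,F,B]
After op 6 (rotate(-3)): offset=5, physical=[F,B,m,D,d,A], logical=[A,F,B,m,D,d]
After op 7 (rotate(+2)): offset=1, physical=[F,B,m,D,d,A], logical=[B,m,D,d,A,F]
After op 8 (replace(2, 'e')): offset=1, physical=[F,B,m,e,d,A], logical=[B,m,e,d,A,F]
After op 9 (replace(5, 'd')): offset=1, physical=[d,B,m,e,d,A], logical=[B,m,e,d,A,d]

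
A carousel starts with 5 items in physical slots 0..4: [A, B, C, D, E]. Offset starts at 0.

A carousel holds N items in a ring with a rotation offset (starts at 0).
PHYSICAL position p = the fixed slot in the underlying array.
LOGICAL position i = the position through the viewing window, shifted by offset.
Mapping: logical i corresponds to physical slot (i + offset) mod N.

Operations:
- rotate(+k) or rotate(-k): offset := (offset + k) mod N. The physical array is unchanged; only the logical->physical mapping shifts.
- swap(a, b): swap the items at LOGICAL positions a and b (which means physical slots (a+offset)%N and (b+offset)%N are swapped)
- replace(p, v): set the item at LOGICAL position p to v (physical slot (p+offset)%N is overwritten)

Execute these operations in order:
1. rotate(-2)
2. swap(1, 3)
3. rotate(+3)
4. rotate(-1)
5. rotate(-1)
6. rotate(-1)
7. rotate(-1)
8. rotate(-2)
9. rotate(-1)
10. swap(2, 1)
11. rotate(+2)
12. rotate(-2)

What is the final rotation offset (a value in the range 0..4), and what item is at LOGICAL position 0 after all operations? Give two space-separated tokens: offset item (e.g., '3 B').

After op 1 (rotate(-2)): offset=3, physical=[A,B,C,D,E], logical=[D,E,A,B,C]
After op 2 (swap(1, 3)): offset=3, physical=[A,E,C,D,B], logical=[D,B,A,E,C]
After op 3 (rotate(+3)): offset=1, physical=[A,E,C,D,B], logical=[E,C,D,B,A]
After op 4 (rotate(-1)): offset=0, physical=[A,E,C,D,B], logical=[A,E,C,D,B]
After op 5 (rotate(-1)): offset=4, physical=[A,E,C,D,B], logical=[B,A,E,C,D]
After op 6 (rotate(-1)): offset=3, physical=[A,E,C,D,B], logical=[D,B,A,E,C]
After op 7 (rotate(-1)): offset=2, physical=[A,E,C,D,B], logical=[C,D,B,A,E]
After op 8 (rotate(-2)): offset=0, physical=[A,E,C,D,B], logical=[A,E,C,D,B]
After op 9 (rotate(-1)): offset=4, physical=[A,E,C,D,B], logical=[B,A,E,C,D]
After op 10 (swap(2, 1)): offset=4, physical=[E,A,C,D,B], logical=[B,E,A,C,D]
After op 11 (rotate(+2)): offset=1, physical=[E,A,C,D,B], logical=[A,C,D,B,E]
After op 12 (rotate(-2)): offset=4, physical=[E,A,C,D,B], logical=[B,E,A,C,D]

Answer: 4 B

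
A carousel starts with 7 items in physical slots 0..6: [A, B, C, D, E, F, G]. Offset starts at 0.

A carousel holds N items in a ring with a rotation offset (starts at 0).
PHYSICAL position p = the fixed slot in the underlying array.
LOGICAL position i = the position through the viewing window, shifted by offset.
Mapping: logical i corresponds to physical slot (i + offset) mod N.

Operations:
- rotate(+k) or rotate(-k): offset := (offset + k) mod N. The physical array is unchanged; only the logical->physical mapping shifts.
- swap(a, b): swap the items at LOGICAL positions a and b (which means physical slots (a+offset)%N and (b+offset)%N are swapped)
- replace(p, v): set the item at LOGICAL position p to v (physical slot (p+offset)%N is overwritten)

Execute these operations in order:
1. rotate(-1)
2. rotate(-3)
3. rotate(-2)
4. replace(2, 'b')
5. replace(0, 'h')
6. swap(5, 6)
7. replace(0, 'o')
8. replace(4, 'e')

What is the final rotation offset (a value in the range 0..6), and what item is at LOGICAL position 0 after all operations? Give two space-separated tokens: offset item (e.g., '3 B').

Answer: 1 o

Derivation:
After op 1 (rotate(-1)): offset=6, physical=[A,B,C,D,E,F,G], logical=[G,A,B,C,D,E,F]
After op 2 (rotate(-3)): offset=3, physical=[A,B,C,D,E,F,G], logical=[D,E,F,G,A,B,C]
After op 3 (rotate(-2)): offset=1, physical=[A,B,C,D,E,F,G], logical=[B,C,D,E,F,G,A]
After op 4 (replace(2, 'b')): offset=1, physical=[A,B,C,b,E,F,G], logical=[B,C,b,E,F,G,A]
After op 5 (replace(0, 'h')): offset=1, physical=[A,h,C,b,E,F,G], logical=[h,C,b,E,F,G,A]
After op 6 (swap(5, 6)): offset=1, physical=[G,h,C,b,E,F,A], logical=[h,C,b,E,F,A,G]
After op 7 (replace(0, 'o')): offset=1, physical=[G,o,C,b,E,F,A], logical=[o,C,b,E,F,A,G]
After op 8 (replace(4, 'e')): offset=1, physical=[G,o,C,b,E,e,A], logical=[o,C,b,E,e,A,G]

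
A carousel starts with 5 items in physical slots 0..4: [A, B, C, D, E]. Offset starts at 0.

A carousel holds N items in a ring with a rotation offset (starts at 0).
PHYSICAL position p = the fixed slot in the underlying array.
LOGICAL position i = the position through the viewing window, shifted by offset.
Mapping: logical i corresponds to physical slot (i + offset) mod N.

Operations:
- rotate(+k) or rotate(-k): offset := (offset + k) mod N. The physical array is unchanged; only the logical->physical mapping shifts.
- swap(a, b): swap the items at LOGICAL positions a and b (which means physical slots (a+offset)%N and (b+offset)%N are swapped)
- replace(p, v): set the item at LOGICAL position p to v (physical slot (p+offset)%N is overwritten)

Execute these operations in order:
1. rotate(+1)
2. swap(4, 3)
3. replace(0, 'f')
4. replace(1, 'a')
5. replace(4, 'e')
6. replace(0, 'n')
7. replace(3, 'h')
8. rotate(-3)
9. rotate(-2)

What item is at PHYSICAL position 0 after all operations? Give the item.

After op 1 (rotate(+1)): offset=1, physical=[A,B,C,D,E], logical=[B,C,D,E,A]
After op 2 (swap(4, 3)): offset=1, physical=[E,B,C,D,A], logical=[B,C,D,A,E]
After op 3 (replace(0, 'f')): offset=1, physical=[E,f,C,D,A], logical=[f,C,D,A,E]
After op 4 (replace(1, 'a')): offset=1, physical=[E,f,a,D,A], logical=[f,a,D,A,E]
After op 5 (replace(4, 'e')): offset=1, physical=[e,f,a,D,A], logical=[f,a,D,A,e]
After op 6 (replace(0, 'n')): offset=1, physical=[e,n,a,D,A], logical=[n,a,D,A,e]
After op 7 (replace(3, 'h')): offset=1, physical=[e,n,a,D,h], logical=[n,a,D,h,e]
After op 8 (rotate(-3)): offset=3, physical=[e,n,a,D,h], logical=[D,h,e,n,a]
After op 9 (rotate(-2)): offset=1, physical=[e,n,a,D,h], logical=[n,a,D,h,e]

Answer: e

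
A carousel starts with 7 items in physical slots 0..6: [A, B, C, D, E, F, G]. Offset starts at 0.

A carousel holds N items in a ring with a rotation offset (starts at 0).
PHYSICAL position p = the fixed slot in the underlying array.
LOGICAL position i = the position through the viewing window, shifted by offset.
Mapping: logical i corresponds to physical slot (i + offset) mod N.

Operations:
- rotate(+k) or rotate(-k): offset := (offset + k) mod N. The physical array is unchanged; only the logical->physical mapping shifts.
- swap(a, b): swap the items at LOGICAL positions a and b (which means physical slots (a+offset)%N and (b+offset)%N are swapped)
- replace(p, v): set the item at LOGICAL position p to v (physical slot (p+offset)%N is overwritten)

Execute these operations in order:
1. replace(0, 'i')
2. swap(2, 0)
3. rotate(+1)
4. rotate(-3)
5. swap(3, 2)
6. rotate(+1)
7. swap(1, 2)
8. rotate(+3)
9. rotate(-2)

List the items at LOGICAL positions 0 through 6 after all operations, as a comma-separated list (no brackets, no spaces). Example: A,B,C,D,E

After op 1 (replace(0, 'i')): offset=0, physical=[i,B,C,D,E,F,G], logical=[i,B,C,D,E,F,G]
After op 2 (swap(2, 0)): offset=0, physical=[C,B,i,D,E,F,G], logical=[C,B,i,D,E,F,G]
After op 3 (rotate(+1)): offset=1, physical=[C,B,i,D,E,F,G], logical=[B,i,D,E,F,G,C]
After op 4 (rotate(-3)): offset=5, physical=[C,B,i,D,E,F,G], logical=[F,G,C,B,i,D,E]
After op 5 (swap(3, 2)): offset=5, physical=[B,C,i,D,E,F,G], logical=[F,G,B,C,i,D,E]
After op 6 (rotate(+1)): offset=6, physical=[B,C,i,D,E,F,G], logical=[G,B,C,i,D,E,F]
After op 7 (swap(1, 2)): offset=6, physical=[C,B,i,D,E,F,G], logical=[G,C,B,i,D,E,F]
After op 8 (rotate(+3)): offset=2, physical=[C,B,i,D,E,F,G], logical=[i,D,E,F,G,C,B]
After op 9 (rotate(-2)): offset=0, physical=[C,B,i,D,E,F,G], logical=[C,B,i,D,E,F,G]

Answer: C,B,i,D,E,F,G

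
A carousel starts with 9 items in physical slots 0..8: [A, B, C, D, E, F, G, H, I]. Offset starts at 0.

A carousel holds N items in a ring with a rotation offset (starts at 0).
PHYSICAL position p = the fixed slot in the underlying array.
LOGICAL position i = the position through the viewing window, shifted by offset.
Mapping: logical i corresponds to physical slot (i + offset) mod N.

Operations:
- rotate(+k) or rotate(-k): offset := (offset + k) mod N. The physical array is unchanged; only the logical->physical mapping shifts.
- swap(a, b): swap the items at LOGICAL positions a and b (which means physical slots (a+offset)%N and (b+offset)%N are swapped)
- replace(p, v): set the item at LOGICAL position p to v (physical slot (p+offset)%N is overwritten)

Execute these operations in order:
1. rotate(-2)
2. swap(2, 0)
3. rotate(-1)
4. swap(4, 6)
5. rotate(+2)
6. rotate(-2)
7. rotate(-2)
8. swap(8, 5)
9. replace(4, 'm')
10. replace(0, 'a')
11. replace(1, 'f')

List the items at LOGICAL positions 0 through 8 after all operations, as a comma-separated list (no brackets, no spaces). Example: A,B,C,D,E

Answer: a,f,G,A,m,B,D,C,H

Derivation:
After op 1 (rotate(-2)): offset=7, physical=[A,B,C,D,E,F,G,H,I], logical=[H,I,A,B,C,D,E,F,G]
After op 2 (swap(2, 0)): offset=7, physical=[H,B,C,D,E,F,G,A,I], logical=[A,I,H,B,C,D,E,F,G]
After op 3 (rotate(-1)): offset=6, physical=[H,B,C,D,E,F,G,A,I], logical=[G,A,I,H,B,C,D,E,F]
After op 4 (swap(4, 6)): offset=6, physical=[H,D,C,B,E,F,G,A,I], logical=[G,A,I,H,D,C,B,E,F]
After op 5 (rotate(+2)): offset=8, physical=[H,D,C,B,E,F,G,A,I], logical=[I,H,D,C,B,E,F,G,A]
After op 6 (rotate(-2)): offset=6, physical=[H,D,C,B,E,F,G,A,I], logical=[G,A,I,H,D,C,B,E,F]
After op 7 (rotate(-2)): offset=4, physical=[H,D,C,B,E,F,G,A,I], logical=[E,F,G,A,I,H,D,C,B]
After op 8 (swap(8, 5)): offset=4, physical=[B,D,C,H,E,F,G,A,I], logical=[E,F,G,A,I,B,D,C,H]
After op 9 (replace(4, 'm')): offset=4, physical=[B,D,C,H,E,F,G,A,m], logical=[E,F,G,A,m,B,D,C,H]
After op 10 (replace(0, 'a')): offset=4, physical=[B,D,C,H,a,F,G,A,m], logical=[a,F,G,A,m,B,D,C,H]
After op 11 (replace(1, 'f')): offset=4, physical=[B,D,C,H,a,f,G,A,m], logical=[a,f,G,A,m,B,D,C,H]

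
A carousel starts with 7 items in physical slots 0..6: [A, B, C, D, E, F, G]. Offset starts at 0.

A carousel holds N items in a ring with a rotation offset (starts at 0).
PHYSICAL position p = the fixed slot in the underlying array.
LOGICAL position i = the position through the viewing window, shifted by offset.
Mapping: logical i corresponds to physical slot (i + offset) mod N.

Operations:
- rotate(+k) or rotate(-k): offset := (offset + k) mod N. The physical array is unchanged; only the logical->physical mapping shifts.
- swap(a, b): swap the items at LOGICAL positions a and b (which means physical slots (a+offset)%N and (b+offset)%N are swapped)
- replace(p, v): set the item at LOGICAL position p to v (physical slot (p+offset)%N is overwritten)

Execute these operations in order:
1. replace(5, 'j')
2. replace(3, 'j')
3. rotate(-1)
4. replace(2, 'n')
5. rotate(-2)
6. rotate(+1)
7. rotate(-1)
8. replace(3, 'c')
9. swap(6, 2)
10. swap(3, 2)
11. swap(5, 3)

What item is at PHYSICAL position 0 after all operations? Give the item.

Answer: C

Derivation:
After op 1 (replace(5, 'j')): offset=0, physical=[A,B,C,D,E,j,G], logical=[A,B,C,D,E,j,G]
After op 2 (replace(3, 'j')): offset=0, physical=[A,B,C,j,E,j,G], logical=[A,B,C,j,E,j,G]
After op 3 (rotate(-1)): offset=6, physical=[A,B,C,j,E,j,G], logical=[G,A,B,C,j,E,j]
After op 4 (replace(2, 'n')): offset=6, physical=[A,n,C,j,E,j,G], logical=[G,A,n,C,j,E,j]
After op 5 (rotate(-2)): offset=4, physical=[A,n,C,j,E,j,G], logical=[E,j,G,A,n,C,j]
After op 6 (rotate(+1)): offset=5, physical=[A,n,C,j,E,j,G], logical=[j,G,A,n,C,j,E]
After op 7 (rotate(-1)): offset=4, physical=[A,n,C,j,E,j,G], logical=[E,j,G,A,n,C,j]
After op 8 (replace(3, 'c')): offset=4, physical=[c,n,C,j,E,j,G], logical=[E,j,G,c,n,C,j]
After op 9 (swap(6, 2)): offset=4, physical=[c,n,C,G,E,j,j], logical=[E,j,j,c,n,C,G]
After op 10 (swap(3, 2)): offset=4, physical=[j,n,C,G,E,j,c], logical=[E,j,c,j,n,C,G]
After op 11 (swap(5, 3)): offset=4, physical=[C,n,j,G,E,j,c], logical=[E,j,c,C,n,j,G]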